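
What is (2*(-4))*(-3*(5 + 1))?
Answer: 144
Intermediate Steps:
(2*(-4))*(-3*(5 + 1)) = -(-24)*6 = -8*(-18) = 144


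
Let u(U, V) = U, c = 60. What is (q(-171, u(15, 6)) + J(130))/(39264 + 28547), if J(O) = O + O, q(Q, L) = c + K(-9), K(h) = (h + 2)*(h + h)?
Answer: 446/67811 ≈ 0.0065771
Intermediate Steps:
K(h) = 2*h*(2 + h) (K(h) = (2 + h)*(2*h) = 2*h*(2 + h))
q(Q, L) = 186 (q(Q, L) = 60 + 2*(-9)*(2 - 9) = 60 + 2*(-9)*(-7) = 60 + 126 = 186)
J(O) = 2*O
(q(-171, u(15, 6)) + J(130))/(39264 + 28547) = (186 + 2*130)/(39264 + 28547) = (186 + 260)/67811 = 446*(1/67811) = 446/67811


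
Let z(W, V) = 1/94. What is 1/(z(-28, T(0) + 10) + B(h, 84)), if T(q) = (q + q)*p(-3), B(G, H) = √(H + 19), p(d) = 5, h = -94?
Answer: -94/910107 + 8836*√103/910107 ≈ 0.098430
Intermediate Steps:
B(G, H) = √(19 + H)
T(q) = 10*q (T(q) = (q + q)*5 = (2*q)*5 = 10*q)
z(W, V) = 1/94
1/(z(-28, T(0) + 10) + B(h, 84)) = 1/(1/94 + √(19 + 84)) = 1/(1/94 + √103)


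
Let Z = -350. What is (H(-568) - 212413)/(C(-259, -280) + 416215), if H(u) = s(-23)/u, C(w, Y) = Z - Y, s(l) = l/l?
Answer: -24130117/47274072 ≈ -0.51043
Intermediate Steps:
s(l) = 1
C(w, Y) = -350 - Y
H(u) = 1/u
(H(-568) - 212413)/(C(-259, -280) + 416215) = (1/(-568) - 212413)/((-350 - 1*(-280)) + 416215) = (-1/568 - 212413)/((-350 + 280) + 416215) = -120650585/(568*(-70 + 416215)) = -120650585/568/416145 = -120650585/568*1/416145 = -24130117/47274072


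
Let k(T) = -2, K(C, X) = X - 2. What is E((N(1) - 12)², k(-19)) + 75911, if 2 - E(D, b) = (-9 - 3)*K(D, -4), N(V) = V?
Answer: 75841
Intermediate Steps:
K(C, X) = -2 + X
E(D, b) = -70 (E(D, b) = 2 - (-9 - 3)*(-2 - 4) = 2 - (-12)*(-6) = 2 - 1*72 = 2 - 72 = -70)
E((N(1) - 12)², k(-19)) + 75911 = -70 + 75911 = 75841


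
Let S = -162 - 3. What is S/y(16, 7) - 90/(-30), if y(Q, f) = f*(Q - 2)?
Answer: 129/98 ≈ 1.3163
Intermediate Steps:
S = -165
y(Q, f) = f*(-2 + Q)
S/y(16, 7) - 90/(-30) = -165*1/(7*(-2 + 16)) - 90/(-30) = -165/(7*14) - 90*(-1/30) = -165/98 + 3 = 129/98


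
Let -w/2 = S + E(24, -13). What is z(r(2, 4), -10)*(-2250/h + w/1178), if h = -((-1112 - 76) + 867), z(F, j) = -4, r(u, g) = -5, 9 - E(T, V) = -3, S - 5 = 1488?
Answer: 2411140/63023 ≈ 38.258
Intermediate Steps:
S = 1493 (S = 5 + 1488 = 1493)
E(T, V) = 12 (E(T, V) = 9 - 1*(-3) = 9 + 3 = 12)
w = -3010 (w = -2*(1493 + 12) = -2*1505 = -3010)
h = 321 (h = -(-1188 + 867) = -1*(-321) = 321)
z(r(2, 4), -10)*(-2250/h + w/1178) = -4*(-2250/321 - 3010/1178) = -4*(-2250*1/321 - 3010*1/1178) = -4*(-750/107 - 1505/589) = -4*(-602785/63023) = 2411140/63023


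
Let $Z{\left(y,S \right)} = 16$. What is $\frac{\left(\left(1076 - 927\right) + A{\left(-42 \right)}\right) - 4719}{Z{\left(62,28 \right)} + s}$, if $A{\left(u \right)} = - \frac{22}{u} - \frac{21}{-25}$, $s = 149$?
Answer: $- \frac{2398534}{86625} \approx -27.689$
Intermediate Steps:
$A{\left(u \right)} = \frac{21}{25} - \frac{22}{u}$ ($A{\left(u \right)} = - \frac{22}{u} - - \frac{21}{25} = - \frac{22}{u} + \frac{21}{25} = \frac{21}{25} - \frac{22}{u}$)
$\frac{\left(\left(1076 - 927\right) + A{\left(-42 \right)}\right) - 4719}{Z{\left(62,28 \right)} + s} = \frac{\left(\left(1076 - 927\right) + \left(\frac{21}{25} - \frac{22}{-42}\right)\right) - 4719}{16 + 149} = \frac{\left(149 + \left(\frac{21}{25} - - \frac{11}{21}\right)\right) - 4719}{165} = \left(\left(149 + \left(\frac{21}{25} + \frac{11}{21}\right)\right) - 4719\right) \frac{1}{165} = \left(\left(149 + \frac{716}{525}\right) - 4719\right) \frac{1}{165} = \left(\frac{78941}{525} - 4719\right) \frac{1}{165} = \left(- \frac{2398534}{525}\right) \frac{1}{165} = - \frac{2398534}{86625}$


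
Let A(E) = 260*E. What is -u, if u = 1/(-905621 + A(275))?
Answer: 1/834121 ≈ 1.1989e-6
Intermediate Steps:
u = -1/834121 (u = 1/(-905621 + 260*275) = 1/(-905621 + 71500) = 1/(-834121) = -1/834121 ≈ -1.1989e-6)
-u = -1*(-1/834121) = 1/834121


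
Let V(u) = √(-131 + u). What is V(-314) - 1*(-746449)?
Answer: 746449 + I*√445 ≈ 7.4645e+5 + 21.095*I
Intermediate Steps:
V(-314) - 1*(-746449) = √(-131 - 314) - 1*(-746449) = √(-445) + 746449 = I*√445 + 746449 = 746449 + I*√445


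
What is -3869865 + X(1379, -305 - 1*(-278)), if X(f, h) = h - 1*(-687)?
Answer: -3869205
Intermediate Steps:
X(f, h) = 687 + h (X(f, h) = h + 687 = 687 + h)
-3869865 + X(1379, -305 - 1*(-278)) = -3869865 + (687 + (-305 - 1*(-278))) = -3869865 + (687 + (-305 + 278)) = -3869865 + (687 - 27) = -3869865 + 660 = -3869205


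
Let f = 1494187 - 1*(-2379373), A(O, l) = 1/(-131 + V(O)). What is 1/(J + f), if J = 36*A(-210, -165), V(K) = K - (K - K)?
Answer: 341/1320883924 ≈ 2.5816e-7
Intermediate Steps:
V(K) = K (V(K) = K - 1*0 = K + 0 = K)
A(O, l) = 1/(-131 + O)
f = 3873560 (f = 1494187 + 2379373 = 3873560)
J = -36/341 (J = 36/(-131 - 210) = 36/(-341) = 36*(-1/341) = -36/341 ≈ -0.10557)
1/(J + f) = 1/(-36/341 + 3873560) = 1/(1320883924/341) = 341/1320883924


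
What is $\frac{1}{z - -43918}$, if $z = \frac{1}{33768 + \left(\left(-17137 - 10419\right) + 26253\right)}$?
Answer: $\frac{32465}{1425797871} \approx 2.277 \cdot 10^{-5}$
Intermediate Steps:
$z = \frac{1}{32465}$ ($z = \frac{1}{33768 + \left(-27556 + 26253\right)} = \frac{1}{33768 - 1303} = \frac{1}{32465} \approx 3.0802 \cdot 10^{-5}$)
$\frac{1}{z - -43918} = \frac{1}{\frac{1}{32465} - -43918} = \frac{1}{\frac{1}{32465} + 43918} = \frac{1}{\frac{1425797871}{32465}} = \frac{32465}{1425797871}$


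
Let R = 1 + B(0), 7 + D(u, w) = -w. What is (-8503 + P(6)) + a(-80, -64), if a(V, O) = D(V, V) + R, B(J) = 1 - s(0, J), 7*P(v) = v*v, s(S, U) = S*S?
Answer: -58960/7 ≈ -8422.9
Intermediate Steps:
s(S, U) = S²
D(u, w) = -7 - w
P(v) = v²/7 (P(v) = (v*v)/7 = v²/7)
B(J) = 1 (B(J) = 1 - 1*0² = 1 - 1*0 = 1 + 0 = 1)
R = 2 (R = 1 + 1 = 2)
a(V, O) = -5 - V (a(V, O) = (-7 - V) + 2 = -5 - V)
(-8503 + P(6)) + a(-80, -64) = (-8503 + (⅐)*6²) + (-5 - 1*(-80)) = (-8503 + (⅐)*36) + (-5 + 80) = (-8503 + 36/7) + 75 = -59485/7 + 75 = -58960/7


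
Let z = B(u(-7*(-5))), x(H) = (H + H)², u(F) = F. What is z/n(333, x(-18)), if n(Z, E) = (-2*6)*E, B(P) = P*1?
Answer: -35/15552 ≈ -0.0022505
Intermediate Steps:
B(P) = P
x(H) = 4*H² (x(H) = (2*H)² = 4*H²)
n(Z, E) = -12*E
z = 35 (z = -7*(-5) = 35)
z/n(333, x(-18)) = 35/((-48*(-18)²)) = 35/((-48*324)) = 35/((-12*1296)) = 35/(-15552) = 35*(-1/15552) = -35/15552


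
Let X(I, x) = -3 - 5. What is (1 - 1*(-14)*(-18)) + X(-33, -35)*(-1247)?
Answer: 9725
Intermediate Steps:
X(I, x) = -8
(1 - 1*(-14)*(-18)) + X(-33, -35)*(-1247) = (1 - 1*(-14)*(-18)) - 8*(-1247) = (1 + 14*(-18)) + 9976 = (1 - 252) + 9976 = -251 + 9976 = 9725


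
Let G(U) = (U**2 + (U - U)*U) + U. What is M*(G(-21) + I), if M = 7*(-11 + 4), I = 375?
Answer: -38955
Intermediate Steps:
G(U) = U + U**2 (G(U) = (U**2 + 0*U) + U = (U**2 + 0) + U = U**2 + U = U + U**2)
M = -49 (M = 7*(-7) = -49)
M*(G(-21) + I) = -49*(-21*(1 - 21) + 375) = -49*(-21*(-20) + 375) = -49*(420 + 375) = -49*795 = -38955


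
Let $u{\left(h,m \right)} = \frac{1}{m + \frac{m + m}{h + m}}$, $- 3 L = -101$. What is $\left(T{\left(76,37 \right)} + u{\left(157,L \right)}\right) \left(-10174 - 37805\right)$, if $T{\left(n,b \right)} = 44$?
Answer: $- \frac{61661363346}{29189} \approx -2.1125 \cdot 10^{6}$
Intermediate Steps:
$L = \frac{101}{3}$ ($L = \left(- \frac{1}{3}\right) \left(-101\right) = \frac{101}{3} \approx 33.667$)
$u{\left(h,m \right)} = \frac{1}{m + \frac{2 m}{h + m}}$
$\left(T{\left(76,37 \right)} + u{\left(157,L \right)}\right) \left(-10174 - 37805\right) = \left(44 + \frac{157 + \frac{101}{3}}{\frac{101}{3} \left(2 + 157 + \frac{101}{3}\right)}\right) \left(-10174 - 37805\right) = \left(44 + \frac{3}{101} \frac{1}{\frac{578}{3}} \cdot \frac{572}{3}\right) \left(-47979\right) = \left(44 + \frac{3}{101} \cdot \frac{3}{578} \cdot \frac{572}{3}\right) \left(-47979\right) = \left(44 + \frac{858}{29189}\right) \left(-47979\right) = \frac{1285174}{29189} \left(-47979\right) = - \frac{61661363346}{29189}$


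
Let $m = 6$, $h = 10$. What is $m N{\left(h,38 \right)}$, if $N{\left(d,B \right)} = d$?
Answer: $60$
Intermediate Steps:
$m N{\left(h,38 \right)} = 6 \cdot 10 = 60$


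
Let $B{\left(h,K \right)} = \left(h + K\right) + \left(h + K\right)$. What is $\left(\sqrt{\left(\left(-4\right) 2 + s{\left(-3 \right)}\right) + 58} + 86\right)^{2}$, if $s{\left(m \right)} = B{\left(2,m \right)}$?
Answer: $7444 + 688 \sqrt{3} \approx 8635.7$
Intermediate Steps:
$B{\left(h,K \right)} = 2 K + 2 h$ ($B{\left(h,K \right)} = \left(K + h\right) + \left(K + h\right) = 2 K + 2 h$)
$s{\left(m \right)} = 4 + 2 m$ ($s{\left(m \right)} = 2 m + 2 \cdot 2 = 2 m + 4 = 4 + 2 m$)
$\left(\sqrt{\left(\left(-4\right) 2 + s{\left(-3 \right)}\right) + 58} + 86\right)^{2} = \left(\sqrt{\left(\left(-4\right) 2 + \left(4 + 2 \left(-3\right)\right)\right) + 58} + 86\right)^{2} = \left(\sqrt{\left(-8 + \left(4 - 6\right)\right) + 58} + 86\right)^{2} = \left(\sqrt{\left(-8 - 2\right) + 58} + 86\right)^{2} = \left(\sqrt{-10 + 58} + 86\right)^{2} = \left(\sqrt{48} + 86\right)^{2} = \left(4 \sqrt{3} + 86\right)^{2} = \left(86 + 4 \sqrt{3}\right)^{2}$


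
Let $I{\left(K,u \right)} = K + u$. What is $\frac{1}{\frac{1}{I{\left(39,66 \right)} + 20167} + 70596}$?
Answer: $\frac{20272}{1431122113} \approx 1.4165 \cdot 10^{-5}$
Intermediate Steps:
$\frac{1}{\frac{1}{I{\left(39,66 \right)} + 20167} + 70596} = \frac{1}{\frac{1}{\left(39 + 66\right) + 20167} + 70596} = \frac{1}{\frac{1}{105 + 20167} + 70596} = \frac{1}{\frac{1}{20272} + 70596} = \frac{1}{\frac{1431122113}{20272}} = \frac{20272}{1431122113}$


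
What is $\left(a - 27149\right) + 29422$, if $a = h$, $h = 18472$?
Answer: $20745$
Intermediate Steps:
$a = 18472$
$\left(a - 27149\right) + 29422 = \left(18472 - 27149\right) + 29422 = -8677 + 29422 = 20745$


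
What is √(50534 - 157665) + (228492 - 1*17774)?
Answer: 210718 + I*√107131 ≈ 2.1072e+5 + 327.31*I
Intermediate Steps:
√(50534 - 157665) + (228492 - 1*17774) = √(-107131) + (228492 - 17774) = I*√107131 + 210718 = 210718 + I*√107131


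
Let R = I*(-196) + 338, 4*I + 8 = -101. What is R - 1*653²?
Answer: -420730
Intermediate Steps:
I = -109/4 (I = -2 + (¼)*(-101) = -2 - 101/4 = -109/4 ≈ -27.250)
R = 5679 (R = -109/4*(-196) + 338 = 5341 + 338 = 5679)
R - 1*653² = 5679 - 1*653² = 5679 - 1*426409 = 5679 - 426409 = -420730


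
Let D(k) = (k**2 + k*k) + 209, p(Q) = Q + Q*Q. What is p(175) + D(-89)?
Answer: 46851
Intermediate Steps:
p(Q) = Q + Q**2
D(k) = 209 + 2*k**2 (D(k) = (k**2 + k**2) + 209 = 2*k**2 + 209 = 209 + 2*k**2)
p(175) + D(-89) = 175*(1 + 175) + (209 + 2*(-89)**2) = 175*176 + (209 + 2*7921) = 30800 + (209 + 15842) = 30800 + 16051 = 46851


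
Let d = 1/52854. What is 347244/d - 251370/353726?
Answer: 3246008091316803/176863 ≈ 1.8353e+10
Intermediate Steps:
d = 1/52854 ≈ 1.8920e-5
347244/d - 251370/353726 = 347244/(1/52854) - 251370/353726 = 347244*52854 - 251370*1/353726 = 18353234376 - 125685/176863 = 3246008091316803/176863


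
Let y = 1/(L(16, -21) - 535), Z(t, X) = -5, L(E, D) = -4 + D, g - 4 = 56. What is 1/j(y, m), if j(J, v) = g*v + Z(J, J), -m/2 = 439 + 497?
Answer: -1/112325 ≈ -8.9027e-6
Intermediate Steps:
g = 60 (g = 4 + 56 = 60)
m = -1872 (m = -2*(439 + 497) = -2*936 = -1872)
y = -1/560 (y = 1/((-4 - 21) - 535) = 1/(-25 - 535) = 1/(-560) = -1/560 ≈ -0.0017857)
j(J, v) = -5 + 60*v (j(J, v) = 60*v - 5 = -5 + 60*v)
1/j(y, m) = 1/(-5 + 60*(-1872)) = 1/(-5 - 112320) = 1/(-112325) = -1/112325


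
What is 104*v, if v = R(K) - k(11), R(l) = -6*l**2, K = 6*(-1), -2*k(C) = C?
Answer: -21892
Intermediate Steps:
k(C) = -C/2
K = -6
v = -421/2 (v = -6*(-6)**2 - (-1)*11/2 = -6*36 - 1*(-11/2) = -216 + 11/2 = -421/2 ≈ -210.50)
104*v = 104*(-421/2) = -21892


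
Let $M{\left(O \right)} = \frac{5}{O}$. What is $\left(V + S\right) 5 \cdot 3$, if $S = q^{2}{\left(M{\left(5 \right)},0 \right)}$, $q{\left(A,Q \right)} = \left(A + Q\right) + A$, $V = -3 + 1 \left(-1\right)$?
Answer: $0$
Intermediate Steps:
$V = -4$ ($V = -3 - 1 = -4$)
$q{\left(A,Q \right)} = Q + 2 A$
$S = 4$ ($S = \left(0 + 2 \cdot \frac{5}{5}\right)^{2} = \left(0 + 2 \cdot 5 \cdot \frac{1}{5}\right)^{2} = \left(0 + 2 \cdot 1\right)^{2} = \left(0 + 2\right)^{2} = 2^{2} = 4$)
$\left(V + S\right) 5 \cdot 3 = \left(-4 + 4\right) 5 \cdot 3 = 0 \cdot 15 = 0$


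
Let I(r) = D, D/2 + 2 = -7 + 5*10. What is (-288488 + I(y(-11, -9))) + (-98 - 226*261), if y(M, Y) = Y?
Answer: -347490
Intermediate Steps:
D = 82 (D = -4 + 2*(-7 + 5*10) = -4 + 2*(-7 + 50) = -4 + 2*43 = -4 + 86 = 82)
I(r) = 82
(-288488 + I(y(-11, -9))) + (-98 - 226*261) = (-288488 + 82) + (-98 - 226*261) = -288406 + (-98 - 58986) = -288406 - 59084 = -347490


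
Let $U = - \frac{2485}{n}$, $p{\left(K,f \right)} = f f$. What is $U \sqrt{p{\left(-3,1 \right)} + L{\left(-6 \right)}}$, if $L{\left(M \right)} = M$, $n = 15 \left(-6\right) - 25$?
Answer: $\frac{497 i \sqrt{5}}{23} \approx 48.318 i$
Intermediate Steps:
$p{\left(K,f \right)} = f^{2}$
$n = -115$ ($n = -90 - 25 = -115$)
$U = \frac{497}{23}$ ($U = - \frac{2485}{-115} = \left(-2485\right) \left(- \frac{1}{115}\right) = \frac{497}{23} \approx 21.609$)
$U \sqrt{p{\left(-3,1 \right)} + L{\left(-6 \right)}} = \frac{497 \sqrt{1^{2} - 6}}{23} = \frac{497 \sqrt{1 - 6}}{23} = \frac{497 \sqrt{-5}}{23} = \frac{497 i \sqrt{5}}{23}$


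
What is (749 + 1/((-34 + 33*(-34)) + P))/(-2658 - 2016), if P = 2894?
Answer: -433921/2707804 ≈ -0.16025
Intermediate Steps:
(749 + 1/((-34 + 33*(-34)) + P))/(-2658 - 2016) = (749 + 1/((-34 + 33*(-34)) + 2894))/(-2658 - 2016) = (749 + 1/((-34 - 1122) + 2894))/(-4674) = (749 + 1/(-1156 + 2894))*(-1/4674) = (749 + 1/1738)*(-1/4674) = (1301763/1738)*(-1/4674) = -433921/2707804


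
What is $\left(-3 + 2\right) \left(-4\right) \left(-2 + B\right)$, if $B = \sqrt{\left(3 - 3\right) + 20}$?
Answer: $-8 + 8 \sqrt{5} \approx 9.8885$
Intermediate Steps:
$B = 2 \sqrt{5}$ ($B = \sqrt{0 + 20} = \sqrt{20} = 2 \sqrt{5} \approx 4.4721$)
$\left(-3 + 2\right) \left(-4\right) \left(-2 + B\right) = \left(-3 + 2\right) \left(-4\right) \left(-2 + 2 \sqrt{5}\right) = \left(-1\right) \left(-4\right) \left(-2 + 2 \sqrt{5}\right) = 4 \left(-2 + 2 \sqrt{5}\right) = -8 + 8 \sqrt{5}$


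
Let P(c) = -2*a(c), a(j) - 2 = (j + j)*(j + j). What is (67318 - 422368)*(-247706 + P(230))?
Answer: 238206595500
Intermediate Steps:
a(j) = 2 + 4*j² (a(j) = 2 + (j + j)*(j + j) = 2 + (2*j)*(2*j) = 2 + 4*j²)
P(c) = -4 - 8*c² (P(c) = -2*(2 + 4*c²) = -4 - 8*c²)
(67318 - 422368)*(-247706 + P(230)) = (67318 - 422368)*(-247706 + (-4 - 8*230²)) = -355050*(-247706 + (-4 - 8*52900)) = -355050*(-247706 + (-4 - 423200)) = -355050*(-247706 - 423204) = -355050*(-670910) = 238206595500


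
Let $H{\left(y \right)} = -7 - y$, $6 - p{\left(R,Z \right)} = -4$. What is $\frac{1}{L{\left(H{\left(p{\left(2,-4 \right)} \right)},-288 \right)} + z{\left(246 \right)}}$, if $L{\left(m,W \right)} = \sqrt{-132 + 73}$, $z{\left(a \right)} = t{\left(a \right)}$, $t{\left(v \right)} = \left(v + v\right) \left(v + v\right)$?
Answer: $\frac{242064}{58594980155} - \frac{i \sqrt{59}}{58594980155} \approx 4.1311 \cdot 10^{-6} - 1.3109 \cdot 10^{-10} i$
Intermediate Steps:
$p{\left(R,Z \right)} = 10$ ($p{\left(R,Z \right)} = 6 - -4 = 6 + 4 = 10$)
$t{\left(v \right)} = 4 v^{2}$ ($t{\left(v \right)} = 2 v 2 v = 4 v^{2}$)
$z{\left(a \right)} = 4 a^{2}$
$L{\left(m,W \right)} = i \sqrt{59}$ ($L{\left(m,W \right)} = \sqrt{-59} = i \sqrt{59}$)
$\frac{1}{L{\left(H{\left(p{\left(2,-4 \right)} \right)},-288 \right)} + z{\left(246 \right)}} = \frac{1}{i \sqrt{59} + 4 \cdot 246^{2}} = \frac{1}{i \sqrt{59} + 4 \cdot 60516} = \frac{1}{i \sqrt{59} + 242064} = \frac{1}{242064 + i \sqrt{59}}$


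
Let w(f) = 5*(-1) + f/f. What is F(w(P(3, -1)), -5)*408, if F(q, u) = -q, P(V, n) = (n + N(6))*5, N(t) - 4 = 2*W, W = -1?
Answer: 1632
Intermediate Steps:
N(t) = 2 (N(t) = 4 + 2*(-1) = 4 - 2 = 2)
P(V, n) = 10 + 5*n (P(V, n) = (n + 2)*5 = (2 + n)*5 = 10 + 5*n)
w(f) = -4 (w(f) = -5 + 1 = -4)
F(w(P(3, -1)), -5)*408 = -1*(-4)*408 = 4*408 = 1632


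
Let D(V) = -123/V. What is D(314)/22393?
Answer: -123/7031402 ≈ -1.7493e-5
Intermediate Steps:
D(314)/22393 = -123/314/22393 = -123*1/314*(1/22393) = -123/314*1/22393 = -123/7031402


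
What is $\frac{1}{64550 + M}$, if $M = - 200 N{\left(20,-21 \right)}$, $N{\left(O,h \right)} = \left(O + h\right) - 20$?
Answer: $\frac{1}{68750} \approx 1.4545 \cdot 10^{-5}$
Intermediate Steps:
$N{\left(O,h \right)} = -20 + O + h$
$M = 4200$ ($M = - 200 \left(-20 + 20 - 21\right) = \left(-200\right) \left(-21\right) = 4200$)
$\frac{1}{64550 + M} = \frac{1}{64550 + 4200} = \frac{1}{68750}$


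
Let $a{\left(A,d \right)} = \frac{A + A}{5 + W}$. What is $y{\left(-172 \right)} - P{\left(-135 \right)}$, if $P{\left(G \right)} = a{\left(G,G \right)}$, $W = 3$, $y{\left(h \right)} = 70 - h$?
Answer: $\frac{1103}{4} \approx 275.75$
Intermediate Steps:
$a{\left(A,d \right)} = \frac{A}{4}$ ($a{\left(A,d \right)} = \frac{A + A}{5 + 3} = \frac{2 A}{8} = 2 A \frac{1}{8} = \frac{A}{4}$)
$P{\left(G \right)} = \frac{G}{4}$
$y{\left(-172 \right)} - P{\left(-135 \right)} = \left(70 - -172\right) - \frac{1}{4} \left(-135\right) = \left(70 + 172\right) - - \frac{135}{4} = 242 + \frac{135}{4} = \frac{1103}{4}$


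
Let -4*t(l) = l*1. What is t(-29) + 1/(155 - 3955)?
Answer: 27549/3800 ≈ 7.2497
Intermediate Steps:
t(l) = -l/4
t(-29) + 1/(155 - 3955) = -¼*(-29) + 1/(155 - 3955) = 29/4 + 1/(-3800) = 29/4 - 1/3800 = 27549/3800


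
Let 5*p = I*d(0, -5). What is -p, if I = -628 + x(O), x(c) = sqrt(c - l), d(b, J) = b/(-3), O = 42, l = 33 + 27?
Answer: 0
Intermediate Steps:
l = 60
d(b, J) = -b/3 (d(b, J) = b*(-1/3) = -b/3)
x(c) = sqrt(-60 + c) (x(c) = sqrt(c - 1*60) = sqrt(c - 60) = sqrt(-60 + c))
I = -628 + 3*I*sqrt(2) (I = -628 + sqrt(-60 + 42) = -628 + sqrt(-18) = -628 + 3*I*sqrt(2) ≈ -628.0 + 4.2426*I)
p = 0 (p = ((-628 + 3*I*sqrt(2))*(-1/3*0))/5 = ((-628 + 3*I*sqrt(2))*0)/5 = (1/5)*0 = 0)
-p = -1*0 = 0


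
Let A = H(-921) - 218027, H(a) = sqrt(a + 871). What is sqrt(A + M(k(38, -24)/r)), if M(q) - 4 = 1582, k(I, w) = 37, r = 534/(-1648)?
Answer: sqrt(-216441 + 5*I*sqrt(2)) ≈ 0.008 + 465.23*I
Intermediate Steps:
r = -267/824 (r = 534*(-1/1648) = -267/824 ≈ -0.32403)
H(a) = sqrt(871 + a)
M(q) = 1586 (M(q) = 4 + 1582 = 1586)
A = -218027 + 5*I*sqrt(2) (A = sqrt(871 - 921) - 218027 = sqrt(-50) - 218027 = 5*I*sqrt(2) - 218027 = -218027 + 5*I*sqrt(2) ≈ -2.1803e+5 + 7.0711*I)
sqrt(A + M(k(38, -24)/r)) = sqrt((-218027 + 5*I*sqrt(2)) + 1586) = sqrt(-216441 + 5*I*sqrt(2))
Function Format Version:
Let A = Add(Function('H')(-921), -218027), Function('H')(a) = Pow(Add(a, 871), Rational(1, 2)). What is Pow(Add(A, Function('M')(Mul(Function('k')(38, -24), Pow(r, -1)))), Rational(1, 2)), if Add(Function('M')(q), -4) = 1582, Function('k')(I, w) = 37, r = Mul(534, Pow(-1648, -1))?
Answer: Pow(Add(-216441, Mul(5, I, Pow(2, Rational(1, 2)))), Rational(1, 2)) ≈ Add(0.008, Mul(465.23, I))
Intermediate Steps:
r = Rational(-267, 824) (r = Mul(534, Rational(-1, 1648)) = Rational(-267, 824) ≈ -0.32403)
Function('H')(a) = Pow(Add(871, a), Rational(1, 2))
Function('M')(q) = 1586 (Function('M')(q) = Add(4, 1582) = 1586)
A = Add(-218027, Mul(5, I, Pow(2, Rational(1, 2)))) (A = Add(Pow(Add(871, -921), Rational(1, 2)), -218027) = Add(Pow(-50, Rational(1, 2)), -218027) = Add(Mul(5, I, Pow(2, Rational(1, 2))), -218027) = Add(-218027, Mul(5, I, Pow(2, Rational(1, 2)))) ≈ Add(-2.1803e+5, Mul(7.0711, I)))
Pow(Add(A, Function('M')(Mul(Function('k')(38, -24), Pow(r, -1)))), Rational(1, 2)) = Pow(Add(Add(-218027, Mul(5, I, Pow(2, Rational(1, 2)))), 1586), Rational(1, 2)) = Pow(Add(-216441, Mul(5, I, Pow(2, Rational(1, 2)))), Rational(1, 2))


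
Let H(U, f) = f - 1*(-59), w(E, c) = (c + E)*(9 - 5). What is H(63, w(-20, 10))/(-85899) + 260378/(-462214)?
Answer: -588815576/1044834747 ≈ -0.56355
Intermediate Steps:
w(E, c) = 4*E + 4*c (w(E, c) = (E + c)*4 = 4*E + 4*c)
H(U, f) = 59 + f (H(U, f) = f + 59 = 59 + f)
H(63, w(-20, 10))/(-85899) + 260378/(-462214) = (59 + (4*(-20) + 4*10))/(-85899) + 260378/(-462214) = (59 + (-80 + 40))*(-1/85899) + 260378*(-1/462214) = (59 - 40)*(-1/85899) - 130189/231107 = 19*(-1/85899) - 130189/231107 = -1/4521 - 130189/231107 = -588815576/1044834747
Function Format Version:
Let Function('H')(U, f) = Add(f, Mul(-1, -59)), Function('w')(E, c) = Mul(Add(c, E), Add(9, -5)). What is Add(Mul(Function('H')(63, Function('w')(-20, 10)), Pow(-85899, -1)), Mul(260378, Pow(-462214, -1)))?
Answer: Rational(-588815576, 1044834747) ≈ -0.56355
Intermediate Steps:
Function('w')(E, c) = Add(Mul(4, E), Mul(4, c)) (Function('w')(E, c) = Mul(Add(E, c), 4) = Add(Mul(4, E), Mul(4, c)))
Function('H')(U, f) = Add(59, f) (Function('H')(U, f) = Add(f, 59) = Add(59, f))
Add(Mul(Function('H')(63, Function('w')(-20, 10)), Pow(-85899, -1)), Mul(260378, Pow(-462214, -1))) = Add(Mul(Add(59, Add(Mul(4, -20), Mul(4, 10))), Pow(-85899, -1)), Mul(260378, Pow(-462214, -1))) = Add(Mul(Add(59, Add(-80, 40)), Rational(-1, 85899)), Mul(260378, Rational(-1, 462214))) = Add(Mul(Add(59, -40), Rational(-1, 85899)), Rational(-130189, 231107)) = Add(Mul(19, Rational(-1, 85899)), Rational(-130189, 231107)) = Add(Rational(-1, 4521), Rational(-130189, 231107)) = Rational(-588815576, 1044834747)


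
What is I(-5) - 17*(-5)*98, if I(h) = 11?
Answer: 8341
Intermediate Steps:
I(-5) - 17*(-5)*98 = 11 - 17*(-5)*98 = 11 + 85*98 = 11 + 8330 = 8341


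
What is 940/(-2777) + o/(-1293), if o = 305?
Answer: -2062405/3590661 ≈ -0.57438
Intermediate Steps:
940/(-2777) + o/(-1293) = 940/(-2777) + 305/(-1293) = 940*(-1/2777) + 305*(-1/1293) = -940/2777 - 305/1293 = -2062405/3590661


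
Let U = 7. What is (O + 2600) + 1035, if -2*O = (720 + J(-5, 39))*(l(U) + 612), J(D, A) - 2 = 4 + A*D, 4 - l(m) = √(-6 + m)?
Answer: -319295/2 ≈ -1.5965e+5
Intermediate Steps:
l(m) = 4 - √(-6 + m)
J(D, A) = 6 + A*D (J(D, A) = 2 + (4 + A*D) = 6 + A*D)
O = -326565/2 (O = -(720 + (6 + 39*(-5)))*((4 - √(-6 + 7)) + 612)/2 = -(720 + (6 - 195))*((4 - √1) + 612)/2 = -(720 - 189)*((4 - 1*1) + 612)/2 = -531*((4 - 1) + 612)/2 = -531*(3 + 612)/2 = -531*615/2 = -½*326565 = -326565/2 ≈ -1.6328e+5)
(O + 2600) + 1035 = (-326565/2 + 2600) + 1035 = -321365/2 + 1035 = -319295/2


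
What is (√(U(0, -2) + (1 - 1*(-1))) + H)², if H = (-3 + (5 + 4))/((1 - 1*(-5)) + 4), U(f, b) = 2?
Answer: 169/25 ≈ 6.7600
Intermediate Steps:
H = ⅗ (H = (-3 + 9)/((1 + 5) + 4) = 6/(6 + 4) = 6/10 = 6*(⅒) = ⅗ ≈ 0.60000)
(√(U(0, -2) + (1 - 1*(-1))) + H)² = (√(2 + (1 - 1*(-1))) + ⅗)² = (√(2 + (1 + 1)) + ⅗)² = (√(2 + 2) + ⅗)² = (√4 + ⅗)² = (2 + ⅗)² = (13/5)² = 169/25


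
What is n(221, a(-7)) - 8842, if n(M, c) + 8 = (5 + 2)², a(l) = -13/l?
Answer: -8801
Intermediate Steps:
n(M, c) = 41 (n(M, c) = -8 + (5 + 2)² = -8 + 7² = -8 + 49 = 41)
n(221, a(-7)) - 8842 = 41 - 8842 = -8801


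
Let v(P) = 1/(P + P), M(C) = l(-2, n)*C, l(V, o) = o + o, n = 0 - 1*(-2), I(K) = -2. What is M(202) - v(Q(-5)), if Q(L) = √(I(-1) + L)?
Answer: 808 + I*√7/14 ≈ 808.0 + 0.18898*I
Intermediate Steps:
n = 2 (n = 0 + 2 = 2)
l(V, o) = 2*o
Q(L) = √(-2 + L)
M(C) = 4*C (M(C) = (2*2)*C = 4*C)
v(P) = 1/(2*P)
M(202) - v(Q(-5)) = 4*202 - 1/(2*(√(-2 - 5))) = 808 - 1/(2*(√(-7))) = 808 - 1/(2*(I*√7)) = 808 - (-I*√7/7)/2 = 808 - (-1)*I*√7/14 = 808 + I*√7/14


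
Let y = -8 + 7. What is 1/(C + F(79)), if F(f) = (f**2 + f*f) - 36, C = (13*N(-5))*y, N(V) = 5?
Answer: 1/12381 ≈ 8.0769e-5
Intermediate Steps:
y = -1
C = -65 (C = (13*5)*(-1) = 65*(-1) = -65)
F(f) = -36 + 2*f**2 (F(f) = (f**2 + f**2) - 36 = 2*f**2 - 36 = -36 + 2*f**2)
1/(C + F(79)) = 1/(-65 + (-36 + 2*79**2)) = 1/(-65 + (-36 + 2*6241)) = 1/(-65 + (-36 + 12482)) = 1/(-65 + 12446) = 1/12381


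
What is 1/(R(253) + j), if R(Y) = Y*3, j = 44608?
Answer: 1/45367 ≈ 2.2042e-5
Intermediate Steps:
R(Y) = 3*Y
1/(R(253) + j) = 1/(3*253 + 44608) = 1/(759 + 44608) = 1/45367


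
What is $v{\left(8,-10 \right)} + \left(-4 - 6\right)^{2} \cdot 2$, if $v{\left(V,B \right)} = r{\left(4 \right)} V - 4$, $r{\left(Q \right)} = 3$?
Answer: $220$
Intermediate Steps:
$v{\left(V,B \right)} = -4 + 3 V$ ($v{\left(V,B \right)} = 3 V - 4 = -4 + 3 V$)
$v{\left(8,-10 \right)} + \left(-4 - 6\right)^{2} \cdot 2 = \left(-4 + 3 \cdot 8\right) + \left(-4 - 6\right)^{2} \cdot 2 = \left(-4 + 24\right) + \left(-10\right)^{2} \cdot 2 = 20 + 100 \cdot 2 = 20 + 200 = 220$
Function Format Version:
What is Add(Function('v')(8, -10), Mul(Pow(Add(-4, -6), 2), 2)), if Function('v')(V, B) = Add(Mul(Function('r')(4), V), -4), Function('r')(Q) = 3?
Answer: 220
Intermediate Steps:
Function('v')(V, B) = Add(-4, Mul(3, V)) (Function('v')(V, B) = Add(Mul(3, V), -4) = Add(-4, Mul(3, V)))
Add(Function('v')(8, -10), Mul(Pow(Add(-4, -6), 2), 2)) = Add(Add(-4, Mul(3, 8)), Mul(Pow(Add(-4, -6), 2), 2)) = Add(Add(-4, 24), Mul(Pow(-10, 2), 2)) = Add(20, Mul(100, 2)) = Add(20, 200) = 220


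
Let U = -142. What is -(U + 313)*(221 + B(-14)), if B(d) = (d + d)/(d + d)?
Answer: -37962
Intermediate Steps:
B(d) = 1 (B(d) = (2*d)/((2*d)) = (2*d)*(1/(2*d)) = 1)
-(U + 313)*(221 + B(-14)) = -(-142 + 313)*(221 + 1) = -171*222 = -1*37962 = -37962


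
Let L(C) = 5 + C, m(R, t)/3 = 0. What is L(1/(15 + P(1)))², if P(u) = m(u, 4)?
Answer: 5776/225 ≈ 25.671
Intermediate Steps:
m(R, t) = 0 (m(R, t) = 3*0 = 0)
P(u) = 0
L(1/(15 + P(1)))² = (5 + 1/(15 + 0))² = (5 + 1/15)² = (76/15)² = 5776/225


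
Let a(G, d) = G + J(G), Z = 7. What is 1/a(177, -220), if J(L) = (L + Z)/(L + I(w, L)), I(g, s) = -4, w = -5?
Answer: 173/30805 ≈ 0.0056160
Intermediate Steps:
J(L) = (7 + L)/(-4 + L) (J(L) = (L + 7)/(L - 4) = (7 + L)/(-4 + L))
a(G, d) = G + (7 + G)/(-4 + G)
1/a(177, -220) = 1/((7 + 177 + 177*(-4 + 177))/(-4 + 177)) = 1/((7 + 177 + 177*173)/173) = 1/((7 + 177 + 30621)/173) = 1/((1/173)*30805) = 1/(30805/173) = 173/30805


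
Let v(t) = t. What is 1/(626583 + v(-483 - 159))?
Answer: 1/625941 ≈ 1.5976e-6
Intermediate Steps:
1/(626583 + v(-483 - 159)) = 1/(626583 + (-483 - 159)) = 1/(626583 - 642) = 1/625941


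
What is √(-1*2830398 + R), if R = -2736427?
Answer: 5*I*√222673 ≈ 2359.4*I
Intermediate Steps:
√(-1*2830398 + R) = √(-1*2830398 - 2736427) = √(-2830398 - 2736427) = √(-5566825) = 5*I*√222673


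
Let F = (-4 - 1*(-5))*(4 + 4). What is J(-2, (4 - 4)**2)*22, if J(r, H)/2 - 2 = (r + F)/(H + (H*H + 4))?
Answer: 154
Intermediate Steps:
F = 8 (F = (-4 + 5)*8 = 1*8 = 8)
J(r, H) = 4 + 2*(8 + r)/(4 + H + H**2) (J(r, H) = 4 + 2*((r + 8)/(H + (H*H + 4))) = 4 + 2*((8 + r)/(H + (H**2 + 4))) = 4 + 2*((8 + r)/(H + (4 + H**2))) = 4 + 2*((8 + r)/(4 + H + H**2)) = 4 + 2*(8 + r)/(4 + H + H**2))
J(-2, (4 - 4)**2)*22 = (2*(16 - 2 + 2*(4 - 4)**2 + 2*((4 - 4)**2)**2)/(4 + (4 - 4)**2 + ((4 - 4)**2)**2))*22 = (2*(16 - 2 + 2*0**2 + 2*(0**2)**2)/(4 + 0**2 + (0**2)**2))*22 = (2*(16 - 2 + 2*0 + 2*0**2)/(4 + 0 + 0**2))*22 = (2*(16 - 2 + 0 + 2*0)/(4 + 0 + 0))*22 = (2*(16 - 2 + 0 + 0)/4)*22 = (2*(1/4)*14)*22 = 7*22 = 154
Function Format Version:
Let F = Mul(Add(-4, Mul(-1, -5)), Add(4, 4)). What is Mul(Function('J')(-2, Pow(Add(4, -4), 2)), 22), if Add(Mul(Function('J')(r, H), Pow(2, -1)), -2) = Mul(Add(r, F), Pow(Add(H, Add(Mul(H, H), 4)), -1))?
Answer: 154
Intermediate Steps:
F = 8 (F = Mul(Add(-4, 5), 8) = Mul(1, 8) = 8)
Function('J')(r, H) = Add(4, Mul(2, Pow(Add(4, H, Pow(H, 2)), -1), Add(8, r))) (Function('J')(r, H) = Add(4, Mul(2, Mul(Add(r, 8), Pow(Add(H, Add(Mul(H, H), 4)), -1)))) = Add(4, Mul(2, Mul(Add(8, r), Pow(Add(H, Add(Pow(H, 2), 4)), -1)))) = Add(4, Mul(2, Mul(Add(8, r), Pow(Add(H, Add(4, Pow(H, 2))), -1)))) = Add(4, Mul(2, Mul(Add(8, r), Pow(Add(4, H, Pow(H, 2)), -1)))) = Add(4, Mul(2, Mul(Pow(Add(4, H, Pow(H, 2)), -1), Add(8, r)))) = Add(4, Mul(2, Pow(Add(4, H, Pow(H, 2)), -1), Add(8, r))))
Mul(Function('J')(-2, Pow(Add(4, -4), 2)), 22) = Mul(Mul(2, Pow(Add(4, Pow(Add(4, -4), 2), Pow(Pow(Add(4, -4), 2), 2)), -1), Add(16, -2, Mul(2, Pow(Add(4, -4), 2)), Mul(2, Pow(Pow(Add(4, -4), 2), 2)))), 22) = Mul(Mul(2, Pow(Add(4, Pow(0, 2), Pow(Pow(0, 2), 2)), -1), Add(16, -2, Mul(2, Pow(0, 2)), Mul(2, Pow(Pow(0, 2), 2)))), 22) = Mul(Mul(2, Pow(Add(4, 0, Pow(0, 2)), -1), Add(16, -2, Mul(2, 0), Mul(2, Pow(0, 2)))), 22) = Mul(Mul(2, Pow(Add(4, 0, 0), -1), Add(16, -2, 0, Mul(2, 0))), 22) = Mul(Mul(2, Pow(4, -1), Add(16, -2, 0, 0)), 22) = Mul(Mul(2, Rational(1, 4), 14), 22) = Mul(7, 22) = 154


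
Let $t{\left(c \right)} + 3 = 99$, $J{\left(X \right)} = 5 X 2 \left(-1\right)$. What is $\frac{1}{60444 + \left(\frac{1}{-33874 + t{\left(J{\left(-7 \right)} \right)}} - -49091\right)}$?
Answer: $\frac{33778}{3699873229} \approx 9.1295 \cdot 10^{-6}$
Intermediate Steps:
$J{\left(X \right)} = - 10 X$ ($J{\left(X \right)} = 5 X \left(-2\right) = - 10 X$)
$t{\left(c \right)} = 96$ ($t{\left(c \right)} = -3 + 99 = 96$)
$\frac{1}{60444 + \left(\frac{1}{-33874 + t{\left(J{\left(-7 \right)} \right)}} - -49091\right)} = \frac{1}{60444 + \left(\frac{1}{-33874 + 96} - -49091\right)} = \frac{1}{60444 + \left(\frac{1}{-33778} + 49091\right)} = \frac{1}{60444 + \left(- \frac{1}{33778} + 49091\right)} = \frac{1}{60444 + \frac{1658195797}{33778}} = \frac{1}{\frac{3699873229}{33778}} = \frac{33778}{3699873229}$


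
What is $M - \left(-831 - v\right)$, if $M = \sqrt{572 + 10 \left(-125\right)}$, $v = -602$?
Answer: $229 + i \sqrt{678} \approx 229.0 + 26.038 i$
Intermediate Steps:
$M = i \sqrt{678}$ ($M = \sqrt{572 - 1250} = \sqrt{-678} = i \sqrt{678} \approx 26.038 i$)
$M - \left(-831 - v\right) = i \sqrt{678} - \left(-831 - -602\right) = i \sqrt{678} - \left(-831 + 602\right) = i \sqrt{678} - -229 = i \sqrt{678} + 229 = 229 + i \sqrt{678}$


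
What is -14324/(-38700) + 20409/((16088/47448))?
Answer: 1171125113216/19456425 ≈ 60192.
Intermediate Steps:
-14324/(-38700) + 20409/((16088/47448)) = -14324*(-1/38700) + 20409/((16088*(1/47448))) = 3581/9675 + 20409/(2011/5931) = 3581/9675 + 20409*(5931/2011) = 3581/9675 + 121045779/2011 = 1171125113216/19456425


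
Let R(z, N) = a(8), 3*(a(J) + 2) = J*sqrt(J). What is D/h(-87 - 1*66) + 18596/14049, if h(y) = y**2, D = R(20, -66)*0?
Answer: 18596/14049 ≈ 1.3237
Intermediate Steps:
a(J) = -2 + J**(3/2)/3 (a(J) = -2 + (J*sqrt(J))/3 = -2 + J**(3/2)/3)
R(z, N) = -2 + 16*sqrt(2)/3 (R(z, N) = -2 + 8**(3/2)/3 = -2 + (16*sqrt(2))/3 = -2 + 16*sqrt(2)/3)
D = 0 (D = (-2 + 16*sqrt(2)/3)*0 = 0)
D/h(-87 - 1*66) + 18596/14049 = 0/((-87 - 1*66)**2) + 18596/14049 = 0/((-87 - 66)**2) + 18596*(1/14049) = 0/((-153)**2) + 18596/14049 = 0/23409 + 18596/14049 = 0*(1/23409) + 18596/14049 = 0 + 18596/14049 = 18596/14049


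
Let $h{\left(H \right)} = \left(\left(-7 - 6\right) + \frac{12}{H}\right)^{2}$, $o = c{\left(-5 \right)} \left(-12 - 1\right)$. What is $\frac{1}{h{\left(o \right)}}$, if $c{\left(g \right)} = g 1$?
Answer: $\frac{4225}{693889} \approx 0.0060889$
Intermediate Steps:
$c{\left(g \right)} = g$
$o = 65$ ($o = - 5 \left(-12 - 1\right) = \left(-5\right) \left(-13\right) = 65$)
$h{\left(H \right)} = \left(-13 + \frac{12}{H}\right)^{2}$
$\frac{1}{h{\left(o \right)}} = \frac{1}{\frac{1}{4225} \left(-12 + 13 \cdot 65\right)^{2}} = \frac{1}{\frac{1}{4225} \left(-12 + 845\right)^{2}} = \frac{1}{\frac{1}{4225} \cdot 833^{2}} = \frac{1}{\frac{1}{4225} \cdot 693889} = \frac{1}{\frac{693889}{4225}} = \frac{4225}{693889}$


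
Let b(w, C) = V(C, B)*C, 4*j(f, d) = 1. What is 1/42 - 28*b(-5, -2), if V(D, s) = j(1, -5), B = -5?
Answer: 589/42 ≈ 14.024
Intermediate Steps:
j(f, d) = 1/4 (j(f, d) = (1/4)*1 = 1/4)
V(D, s) = 1/4
b(w, C) = C/4
1/42 - 28*b(-5, -2) = 1/42 - 7*(-2) = 1/42 - 28*(-1/2) = 1/42 + 14 = 589/42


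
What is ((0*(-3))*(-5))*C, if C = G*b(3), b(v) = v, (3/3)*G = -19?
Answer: 0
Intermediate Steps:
G = -19
C = -57 (C = -19*3 = -57)
((0*(-3))*(-5))*C = ((0*(-3))*(-5))*(-57) = (0*(-5))*(-57) = 0*(-57) = 0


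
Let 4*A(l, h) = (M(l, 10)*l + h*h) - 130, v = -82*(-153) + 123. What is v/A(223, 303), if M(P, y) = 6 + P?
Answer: 8446/23791 ≈ 0.35501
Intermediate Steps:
v = 12669 (v = 12546 + 123 = 12669)
A(l, h) = -65/2 + h**2/4 + l*(6 + l)/4 (A(l, h) = (((6 + l)*l + h*h) - 130)/4 = ((l*(6 + l) + h**2) - 130)/4 = ((h**2 + l*(6 + l)) - 130)/4 = (-130 + h**2 + l*(6 + l))/4 = -65/2 + h**2/4 + l*(6 + l)/4)
v/A(223, 303) = 12669/(-65/2 + (1/4)*303**2 + (1/4)*223*(6 + 223)) = 12669/(-65/2 + (1/4)*91809 + (1/4)*223*229) = 12669/(-65/2 + 91809/4 + 51067/4) = 12669/(71373/2) = 12669*(2/71373) = 8446/23791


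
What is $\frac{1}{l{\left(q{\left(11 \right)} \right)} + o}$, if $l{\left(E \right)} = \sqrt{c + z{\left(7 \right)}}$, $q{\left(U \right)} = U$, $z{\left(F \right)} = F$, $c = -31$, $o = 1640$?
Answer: $\frac{205}{336203} - \frac{i \sqrt{6}}{1344812} \approx 0.00060975 - 1.8214 \cdot 10^{-6} i$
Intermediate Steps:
$l{\left(E \right)} = 2 i \sqrt{6}$ ($l{\left(E \right)} = \sqrt{-31 + 7} = \sqrt{-24} = 2 i \sqrt{6}$)
$\frac{1}{l{\left(q{\left(11 \right)} \right)} + o} = \frac{1}{2 i \sqrt{6} + 1640} = \frac{1}{1640 + 2 i \sqrt{6}}$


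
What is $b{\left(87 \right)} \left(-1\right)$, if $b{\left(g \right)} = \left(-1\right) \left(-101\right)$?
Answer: $-101$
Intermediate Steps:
$b{\left(g \right)} = 101$
$b{\left(87 \right)} \left(-1\right) = 101 \left(-1\right) = -101$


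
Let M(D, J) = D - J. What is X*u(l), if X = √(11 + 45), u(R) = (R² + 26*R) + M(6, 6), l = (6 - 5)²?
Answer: 54*√14 ≈ 202.05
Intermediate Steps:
l = 1 (l = 1² = 1)
u(R) = R² + 26*R (u(R) = (R² + 26*R) + (6 - 1*6) = (R² + 26*R) + (6 - 6) = (R² + 26*R) + 0 = R² + 26*R)
X = 2*√14 (X = √56 = 2*√14 ≈ 7.4833)
X*u(l) = (2*√14)*(1*(26 + 1)) = (2*√14)*(1*27) = (2*√14)*27 = 54*√14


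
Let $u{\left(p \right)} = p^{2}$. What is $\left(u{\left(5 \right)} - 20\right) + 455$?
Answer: $460$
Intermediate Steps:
$\left(u{\left(5 \right)} - 20\right) + 455 = \left(5^{2} - 20\right) + 455 = \left(25 - 20\right) + 455 = 5 + 455 = 460$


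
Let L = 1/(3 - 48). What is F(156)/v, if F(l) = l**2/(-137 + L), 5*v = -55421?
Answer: 2737800/170862943 ≈ 0.016023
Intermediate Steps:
v = -55421/5 (v = (1/5)*(-55421) = -55421/5 ≈ -11084.)
L = -1/45 (L = 1/(-45) = -1/45 ≈ -0.022222)
F(l) = -45*l**2/6166 (F(l) = l**2/(-137 - 1/45) = l**2/(-6166/45) = -45*l**2/6166)
F(156)/v = (-45/6166*156**2)/(-55421/5) = -45/6166*24336*(-5/55421) = -547560/3083*(-5/55421) = 2737800/170862943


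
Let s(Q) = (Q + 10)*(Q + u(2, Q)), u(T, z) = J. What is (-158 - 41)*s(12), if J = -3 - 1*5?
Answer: -17512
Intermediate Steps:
J = -8 (J = -3 - 5 = -8)
u(T, z) = -8
s(Q) = (-8 + Q)*(10 + Q) (s(Q) = (Q + 10)*(Q - 8) = (10 + Q)*(-8 + Q) = (-8 + Q)*(10 + Q))
(-158 - 41)*s(12) = (-158 - 41)*(-80 + 12**2 + 2*12) = -199*(-80 + 144 + 24) = -199*88 = -17512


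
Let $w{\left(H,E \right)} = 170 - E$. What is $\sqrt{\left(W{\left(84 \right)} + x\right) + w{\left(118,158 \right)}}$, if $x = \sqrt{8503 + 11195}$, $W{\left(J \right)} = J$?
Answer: $\sqrt{96 + 7 \sqrt{402}} \approx 15.374$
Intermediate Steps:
$x = 7 \sqrt{402}$ ($x = \sqrt{19698} = 7 \sqrt{402} \approx 140.35$)
$\sqrt{\left(W{\left(84 \right)} + x\right) + w{\left(118,158 \right)}} = \sqrt{\left(84 + 7 \sqrt{402}\right) + \left(170 - 158\right)} = \sqrt{\left(84 + 7 \sqrt{402}\right) + 12} = \sqrt{96 + 7 \sqrt{402}}$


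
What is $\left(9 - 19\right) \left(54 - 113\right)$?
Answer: $590$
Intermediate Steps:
$\left(9 - 19\right) \left(54 - 113\right) = \left(9 - 19\right) \left(-59\right) = \left(-10\right) \left(-59\right) = 590$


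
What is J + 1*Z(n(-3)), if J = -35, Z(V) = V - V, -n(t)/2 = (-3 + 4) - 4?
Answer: -35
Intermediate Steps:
n(t) = 6 (n(t) = -2*((-3 + 4) - 4) = -2*(1 - 4) = -2*(-3) = 6)
Z(V) = 0
J + 1*Z(n(-3)) = -35 + 1*0 = -35 + 0 = -35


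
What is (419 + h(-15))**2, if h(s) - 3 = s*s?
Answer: 418609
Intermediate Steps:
h(s) = 3 + s**2 (h(s) = 3 + s*s = 3 + s**2)
(419 + h(-15))**2 = (419 + (3 + (-15)**2))**2 = (419 + (3 + 225))**2 = (419 + 228)**2 = 647**2 = 418609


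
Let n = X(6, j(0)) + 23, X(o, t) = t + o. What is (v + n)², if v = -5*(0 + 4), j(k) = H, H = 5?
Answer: 196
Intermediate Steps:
j(k) = 5
X(o, t) = o + t
n = 34 (n = (6 + 5) + 23 = 11 + 23 = 34)
v = -20 (v = -5*4 = -20)
(v + n)² = (-20 + 34)² = 14² = 196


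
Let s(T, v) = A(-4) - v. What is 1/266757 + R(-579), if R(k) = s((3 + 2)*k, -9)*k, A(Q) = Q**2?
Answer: -3861307574/266757 ≈ -14475.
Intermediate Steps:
s(T, v) = 16 - v (s(T, v) = (-4)**2 - v = 16 - v)
R(k) = 25*k (R(k) = (16 - 1*(-9))*k = (16 + 9)*k = 25*k)
1/266757 + R(-579) = 1/266757 + 25*(-579) = 1/266757 - 14475 = -3861307574/266757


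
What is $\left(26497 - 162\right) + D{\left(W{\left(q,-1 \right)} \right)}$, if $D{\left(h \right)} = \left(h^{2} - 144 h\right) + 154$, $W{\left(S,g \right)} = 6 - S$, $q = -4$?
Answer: $25149$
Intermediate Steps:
$D{\left(h \right)} = 154 + h^{2} - 144 h$
$\left(26497 - 162\right) + D{\left(W{\left(q,-1 \right)} \right)} = \left(26497 - 162\right) + \left(154 + \left(6 - -4\right)^{2} - 144 \left(6 - -4\right)\right) = 26335 + \left(154 + \left(6 + 4\right)^{2} - 144 \left(6 + 4\right)\right) = 26335 + \left(154 + 10^{2} - 1440\right) = 26335 + \left(154 + 100 - 1440\right) = 26335 - 1186 = 25149$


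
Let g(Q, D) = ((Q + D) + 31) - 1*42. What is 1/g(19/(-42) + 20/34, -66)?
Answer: -714/54881 ≈ -0.013010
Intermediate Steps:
g(Q, D) = -11 + D + Q (g(Q, D) = ((D + Q) + 31) - 42 = (31 + D + Q) - 42 = -11 + D + Q)
1/g(19/(-42) + 20/34, -66) = 1/(-11 - 66 + (19/(-42) + 20/34)) = 1/(-11 - 66 + (19*(-1/42) + 20*(1/34))) = 1/(-11 - 66 + (-19/42 + 10/17)) = 1/(-11 - 66 + 97/714) = 1/(-54881/714) = -714/54881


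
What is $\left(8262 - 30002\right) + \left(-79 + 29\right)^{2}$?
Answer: $-19240$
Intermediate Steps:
$\left(8262 - 30002\right) + \left(-79 + 29\right)^{2} = -21740 + \left(-50\right)^{2} = -21740 + 2500 = -19240$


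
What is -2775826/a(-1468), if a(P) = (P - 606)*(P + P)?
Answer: -1387913/3044632 ≈ -0.45586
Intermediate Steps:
a(P) = 2*P*(-606 + P) (a(P) = (-606 + P)*(2*P) = 2*P*(-606 + P))
-2775826/a(-1468) = -2775826*(-1/(2936*(-606 - 1468))) = -2775826/(2*(-1468)*(-2074)) = -2775826/6089264 = -2775826*1/6089264 = -1387913/3044632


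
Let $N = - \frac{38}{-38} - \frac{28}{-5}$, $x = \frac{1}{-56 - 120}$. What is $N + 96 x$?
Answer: $\frac{333}{55} \approx 6.0545$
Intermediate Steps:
$x = - \frac{1}{176}$ ($x = \frac{1}{-176} = - \frac{1}{176} \approx -0.0056818$)
$N = \frac{33}{5}$ ($N = \left(-38\right) \left(- \frac{1}{38}\right) - - \frac{28}{5} = 1 + \frac{28}{5} = \frac{33}{5} \approx 6.6$)
$N + 96 x = \frac{33}{5} + 96 \left(- \frac{1}{176}\right) = \frac{33}{5} - \frac{6}{11} = \frac{333}{55}$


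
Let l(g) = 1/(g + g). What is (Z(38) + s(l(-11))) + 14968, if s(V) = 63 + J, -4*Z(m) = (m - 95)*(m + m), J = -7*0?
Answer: 16114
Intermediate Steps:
l(g) = 1/(2*g)
J = 0
Z(m) = -m*(-95 + m)/2 (Z(m) = -(m - 95)*(m + m)/4 = -(-95 + m)*2*m/4 = -m*(-95 + m)/2)
s(V) = 63 (s(V) = 63 + 0 = 63)
(Z(38) + s(l(-11))) + 14968 = ((1/2)*38*(95 - 1*38) + 63) + 14968 = ((1/2)*38*(95 - 38) + 63) + 14968 = ((1/2)*38*57 + 63) + 14968 = (1083 + 63) + 14968 = 1146 + 14968 = 16114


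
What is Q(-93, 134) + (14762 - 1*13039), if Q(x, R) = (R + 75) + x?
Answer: 1839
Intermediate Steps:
Q(x, R) = 75 + R + x (Q(x, R) = (75 + R) + x = 75 + R + x)
Q(-93, 134) + (14762 - 1*13039) = (75 + 134 - 93) + (14762 - 1*13039) = 116 + (14762 - 13039) = 116 + 1723 = 1839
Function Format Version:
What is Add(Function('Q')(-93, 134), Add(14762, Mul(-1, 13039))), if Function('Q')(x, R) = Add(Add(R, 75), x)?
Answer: 1839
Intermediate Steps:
Function('Q')(x, R) = Add(75, R, x) (Function('Q')(x, R) = Add(Add(75, R), x) = Add(75, R, x))
Add(Function('Q')(-93, 134), Add(14762, Mul(-1, 13039))) = Add(Add(75, 134, -93), Add(14762, Mul(-1, 13039))) = Add(116, Add(14762, -13039)) = Add(116, 1723) = 1839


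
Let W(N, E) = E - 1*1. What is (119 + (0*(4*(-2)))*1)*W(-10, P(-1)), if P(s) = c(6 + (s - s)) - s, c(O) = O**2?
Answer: 4284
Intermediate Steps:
P(s) = 36 - s (P(s) = (6 + (s - s))**2 - s = (6 + 0)**2 - s = 6**2 - s = 36 - s)
W(N, E) = -1 + E (W(N, E) = E - 1 = -1 + E)
(119 + (0*(4*(-2)))*1)*W(-10, P(-1)) = (119 + (0*(4*(-2)))*1)*(-1 + (36 - 1*(-1))) = (119 + (0*(-8))*1)*(-1 + (36 + 1)) = (119 + 0*1)*(-1 + 37) = (119 + 0)*36 = 119*36 = 4284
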